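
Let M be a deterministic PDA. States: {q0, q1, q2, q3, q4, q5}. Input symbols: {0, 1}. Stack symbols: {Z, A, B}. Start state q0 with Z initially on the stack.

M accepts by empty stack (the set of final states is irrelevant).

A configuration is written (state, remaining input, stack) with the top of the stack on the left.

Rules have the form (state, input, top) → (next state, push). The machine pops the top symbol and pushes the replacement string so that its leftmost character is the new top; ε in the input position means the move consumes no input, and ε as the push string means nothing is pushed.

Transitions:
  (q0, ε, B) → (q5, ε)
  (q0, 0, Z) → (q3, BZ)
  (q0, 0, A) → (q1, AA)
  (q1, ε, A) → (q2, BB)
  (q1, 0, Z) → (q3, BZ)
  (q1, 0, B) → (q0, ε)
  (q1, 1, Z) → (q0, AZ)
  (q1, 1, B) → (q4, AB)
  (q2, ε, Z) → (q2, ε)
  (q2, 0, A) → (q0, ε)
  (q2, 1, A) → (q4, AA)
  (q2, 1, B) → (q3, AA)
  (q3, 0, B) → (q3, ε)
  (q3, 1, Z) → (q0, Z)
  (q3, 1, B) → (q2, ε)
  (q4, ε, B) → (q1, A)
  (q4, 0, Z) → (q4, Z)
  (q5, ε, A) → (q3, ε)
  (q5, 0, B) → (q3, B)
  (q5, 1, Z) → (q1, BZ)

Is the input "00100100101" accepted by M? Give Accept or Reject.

Accept

(q0, 00100100101, Z)
  read 0, top Z: go to q3, push BZ → (q3, 0100100101, BZ)
  read 0, top B: go to q3, push ε → (q3, 100100101, Z)
  read 1, top Z: go to q0, push Z → (q0, 00100101, Z)
  read 0, top Z: go to q3, push BZ → (q3, 0100101, BZ)
  read 0, top B: go to q3, push ε → (q3, 100101, Z)
  read 1, top Z: go to q0, push Z → (q0, 00101, Z)
  read 0, top Z: go to q3, push BZ → (q3, 0101, BZ)
  read 0, top B: go to q3, push ε → (q3, 101, Z)
  read 1, top Z: go to q0, push Z → (q0, 01, Z)
  read 0, top Z: go to q3, push BZ → (q3, 1, BZ)
  read 1, top B: go to q2, push ε → (q2, ε, Z)
  ε-move, top Z: go to q2, push ε → (q2, ε, ε)
All input consumed and the stack is empty.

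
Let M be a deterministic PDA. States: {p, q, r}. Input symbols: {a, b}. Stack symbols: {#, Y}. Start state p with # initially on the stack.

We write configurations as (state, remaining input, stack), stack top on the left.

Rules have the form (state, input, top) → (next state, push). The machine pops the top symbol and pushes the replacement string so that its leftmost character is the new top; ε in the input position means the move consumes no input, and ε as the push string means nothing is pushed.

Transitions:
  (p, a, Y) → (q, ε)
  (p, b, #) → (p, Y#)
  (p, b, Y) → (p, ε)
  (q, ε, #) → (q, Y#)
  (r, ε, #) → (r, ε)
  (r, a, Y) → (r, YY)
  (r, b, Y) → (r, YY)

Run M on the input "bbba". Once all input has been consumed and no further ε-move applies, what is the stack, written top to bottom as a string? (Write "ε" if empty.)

(p, bbba, #) ⊢ (p, bba, Y#) ⊢ (p, ba, #) ⊢ (p, a, Y#) ⊢ (q, ε, #) ⊢ (q, ε, Y#)
All input consumed in state q with stack Y#.

Y#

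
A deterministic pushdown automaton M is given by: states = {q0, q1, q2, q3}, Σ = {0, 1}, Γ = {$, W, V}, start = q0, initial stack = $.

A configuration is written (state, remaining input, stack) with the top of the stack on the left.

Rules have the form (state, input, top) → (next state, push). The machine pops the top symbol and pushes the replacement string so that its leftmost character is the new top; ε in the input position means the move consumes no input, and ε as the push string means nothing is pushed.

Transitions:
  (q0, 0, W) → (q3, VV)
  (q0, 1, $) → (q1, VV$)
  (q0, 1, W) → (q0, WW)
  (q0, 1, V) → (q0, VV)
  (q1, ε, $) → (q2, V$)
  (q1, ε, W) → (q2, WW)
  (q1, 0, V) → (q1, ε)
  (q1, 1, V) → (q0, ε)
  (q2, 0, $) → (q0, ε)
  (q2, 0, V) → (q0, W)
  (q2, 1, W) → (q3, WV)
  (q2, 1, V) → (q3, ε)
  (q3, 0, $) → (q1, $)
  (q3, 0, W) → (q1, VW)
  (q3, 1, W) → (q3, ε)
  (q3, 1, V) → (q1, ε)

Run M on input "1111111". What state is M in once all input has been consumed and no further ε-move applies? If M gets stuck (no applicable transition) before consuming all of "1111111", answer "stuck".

(q0, 1111111, $)
  read 1, top $: go to q1, push VV$ → (q1, 111111, VV$)
  read 1, top V: go to q0, push ε → (q0, 11111, V$)
  read 1, top V: go to q0, push VV → (q0, 1111, VV$)
  read 1, top V: go to q0, push VV → (q0, 111, VVV$)
  read 1, top V: go to q0, push VV → (q0, 11, VVVV$)
  read 1, top V: go to q0, push VV → (q0, 1, VVVVV$)
  read 1, top V: go to q0, push VV → (q0, ε, VVVVVV$)
All input consumed; M is in state q0.

q0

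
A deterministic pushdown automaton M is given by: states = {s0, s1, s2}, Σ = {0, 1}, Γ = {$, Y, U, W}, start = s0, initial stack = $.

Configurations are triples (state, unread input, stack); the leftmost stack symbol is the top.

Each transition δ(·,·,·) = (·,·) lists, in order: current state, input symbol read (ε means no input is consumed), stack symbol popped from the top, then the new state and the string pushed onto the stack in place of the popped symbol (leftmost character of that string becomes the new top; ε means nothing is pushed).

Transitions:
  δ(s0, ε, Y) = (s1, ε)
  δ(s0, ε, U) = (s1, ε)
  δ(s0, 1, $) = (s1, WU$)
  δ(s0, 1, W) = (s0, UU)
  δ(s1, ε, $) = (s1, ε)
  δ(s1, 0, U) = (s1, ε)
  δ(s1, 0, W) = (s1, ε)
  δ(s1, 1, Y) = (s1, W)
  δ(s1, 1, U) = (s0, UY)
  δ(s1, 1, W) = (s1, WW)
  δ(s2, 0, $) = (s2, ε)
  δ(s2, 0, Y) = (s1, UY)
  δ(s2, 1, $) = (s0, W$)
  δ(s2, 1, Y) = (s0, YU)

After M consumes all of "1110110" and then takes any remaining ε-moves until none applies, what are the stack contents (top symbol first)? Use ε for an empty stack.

(s0, 1110110, $)
  read 1, top $: go to s1, push WU$ → (s1, 110110, WU$)
  read 1, top W: go to s1, push WW → (s1, 10110, WWU$)
  read 1, top W: go to s1, push WW → (s1, 0110, WWWU$)
  read 0, top W: go to s1, push ε → (s1, 110, WWU$)
  read 1, top W: go to s1, push WW → (s1, 10, WWWU$)
  read 1, top W: go to s1, push WW → (s1, 0, WWWWU$)
  read 0, top W: go to s1, push ε → (s1, ε, WWWU$)
All input consumed in state s1 with stack WWWU$.

WWWU$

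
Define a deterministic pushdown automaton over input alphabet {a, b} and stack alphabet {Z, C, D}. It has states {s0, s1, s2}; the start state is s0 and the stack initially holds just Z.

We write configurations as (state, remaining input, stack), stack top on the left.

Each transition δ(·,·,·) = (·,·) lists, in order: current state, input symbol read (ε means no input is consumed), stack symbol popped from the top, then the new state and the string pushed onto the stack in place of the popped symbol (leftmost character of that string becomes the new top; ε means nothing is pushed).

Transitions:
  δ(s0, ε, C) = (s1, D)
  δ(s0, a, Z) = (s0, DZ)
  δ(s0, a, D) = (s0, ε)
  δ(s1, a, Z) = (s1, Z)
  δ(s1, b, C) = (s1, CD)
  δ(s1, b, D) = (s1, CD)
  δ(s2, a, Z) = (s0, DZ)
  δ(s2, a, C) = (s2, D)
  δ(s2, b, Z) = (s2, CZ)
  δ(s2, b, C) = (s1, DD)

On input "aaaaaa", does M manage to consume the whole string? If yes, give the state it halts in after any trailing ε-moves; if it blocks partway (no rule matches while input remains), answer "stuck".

(s0, aaaaaa, Z)
  read a, top Z: go to s0, push DZ → (s0, aaaaa, DZ)
  read a, top D: go to s0, push ε → (s0, aaaa, Z)
  read a, top Z: go to s0, push DZ → (s0, aaa, DZ)
  read a, top D: go to s0, push ε → (s0, aa, Z)
  read a, top Z: go to s0, push DZ → (s0, a, DZ)
  read a, top D: go to s0, push ε → (s0, ε, Z)
All input consumed; M is in state s0.

s0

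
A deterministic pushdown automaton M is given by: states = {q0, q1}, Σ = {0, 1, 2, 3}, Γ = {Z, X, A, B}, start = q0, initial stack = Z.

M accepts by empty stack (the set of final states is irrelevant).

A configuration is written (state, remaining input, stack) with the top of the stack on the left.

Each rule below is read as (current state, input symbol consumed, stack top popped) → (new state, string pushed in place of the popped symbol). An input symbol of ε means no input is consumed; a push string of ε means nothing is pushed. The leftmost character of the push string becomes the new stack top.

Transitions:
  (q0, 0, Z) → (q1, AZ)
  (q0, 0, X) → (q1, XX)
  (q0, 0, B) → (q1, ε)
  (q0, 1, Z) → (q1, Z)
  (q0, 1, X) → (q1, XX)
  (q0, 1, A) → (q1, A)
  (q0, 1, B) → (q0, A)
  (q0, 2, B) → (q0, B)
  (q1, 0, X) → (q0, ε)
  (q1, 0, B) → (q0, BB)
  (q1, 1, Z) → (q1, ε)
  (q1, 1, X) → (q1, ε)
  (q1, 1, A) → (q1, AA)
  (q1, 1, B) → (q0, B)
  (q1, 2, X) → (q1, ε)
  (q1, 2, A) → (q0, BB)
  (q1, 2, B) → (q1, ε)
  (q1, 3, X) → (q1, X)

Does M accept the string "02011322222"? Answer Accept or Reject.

Reject

(q0, 02011322222, Z)
  read 0, top Z: go to q1, push AZ → (q1, 2011322222, AZ)
  read 2, top A: go to q0, push BB → (q0, 011322222, BBZ)
  read 0, top B: go to q1, push ε → (q1, 11322222, BZ)
  read 1, top B: go to q0, push B → (q0, 1322222, BZ)
  read 1, top B: go to q0, push A → (q0, 322222, AZ)
No transition applies at (q0, 322222, AZ); input not fully consumed.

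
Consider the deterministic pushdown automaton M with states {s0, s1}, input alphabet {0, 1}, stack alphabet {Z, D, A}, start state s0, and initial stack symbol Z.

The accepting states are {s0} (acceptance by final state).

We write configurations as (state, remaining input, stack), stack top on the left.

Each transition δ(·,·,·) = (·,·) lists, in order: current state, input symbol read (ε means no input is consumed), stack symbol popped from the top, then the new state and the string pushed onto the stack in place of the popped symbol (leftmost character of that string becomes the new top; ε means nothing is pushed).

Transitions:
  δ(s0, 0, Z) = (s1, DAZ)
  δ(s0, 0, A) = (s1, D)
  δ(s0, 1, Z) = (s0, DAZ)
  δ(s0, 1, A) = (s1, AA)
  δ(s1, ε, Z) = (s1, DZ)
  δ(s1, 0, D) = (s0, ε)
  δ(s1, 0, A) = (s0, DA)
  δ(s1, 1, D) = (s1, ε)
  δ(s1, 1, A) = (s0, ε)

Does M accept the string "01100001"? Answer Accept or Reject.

(s0, 01100001, Z)
  read 0, top Z: go to s1, push DAZ → (s1, 1100001, DAZ)
  read 1, top D: go to s1, push ε → (s1, 100001, AZ)
  read 1, top A: go to s0, push ε → (s0, 00001, Z)
  read 0, top Z: go to s1, push DAZ → (s1, 0001, DAZ)
  read 0, top D: go to s0, push ε → (s0, 001, AZ)
  read 0, top A: go to s1, push D → (s1, 01, DZ)
  read 0, top D: go to s0, push ε → (s0, 1, Z)
  read 1, top Z: go to s0, push DAZ → (s0, ε, DAZ)
All input consumed; state s0 ∈ F.

Accept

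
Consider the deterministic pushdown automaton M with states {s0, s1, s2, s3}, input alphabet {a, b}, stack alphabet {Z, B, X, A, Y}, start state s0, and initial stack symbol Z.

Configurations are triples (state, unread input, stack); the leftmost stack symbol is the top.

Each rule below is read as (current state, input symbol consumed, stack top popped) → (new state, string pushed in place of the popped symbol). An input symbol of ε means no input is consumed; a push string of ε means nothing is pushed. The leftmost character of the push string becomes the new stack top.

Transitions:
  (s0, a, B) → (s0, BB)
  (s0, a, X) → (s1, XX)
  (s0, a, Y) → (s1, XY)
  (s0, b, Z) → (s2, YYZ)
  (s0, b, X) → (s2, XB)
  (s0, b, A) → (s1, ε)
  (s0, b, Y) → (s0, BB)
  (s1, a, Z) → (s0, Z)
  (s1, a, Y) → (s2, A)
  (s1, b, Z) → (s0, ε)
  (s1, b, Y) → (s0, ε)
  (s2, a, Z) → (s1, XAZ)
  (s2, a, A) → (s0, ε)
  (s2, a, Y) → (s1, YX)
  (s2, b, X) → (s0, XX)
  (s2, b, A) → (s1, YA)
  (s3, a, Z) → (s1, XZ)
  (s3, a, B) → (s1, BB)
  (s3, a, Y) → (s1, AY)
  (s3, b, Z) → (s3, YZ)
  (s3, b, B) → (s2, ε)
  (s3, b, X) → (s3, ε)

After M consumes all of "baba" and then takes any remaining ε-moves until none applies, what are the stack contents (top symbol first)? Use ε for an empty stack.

(s0, baba, Z)
  read b, top Z: go to s2, push YYZ → (s2, aba, YYZ)
  read a, top Y: go to s1, push YX → (s1, ba, YXYZ)
  read b, top Y: go to s0, push ε → (s0, a, XYZ)
  read a, top X: go to s1, push XX → (s1, ε, XXYZ)
All input consumed in state s1 with stack XXYZ.

XXYZ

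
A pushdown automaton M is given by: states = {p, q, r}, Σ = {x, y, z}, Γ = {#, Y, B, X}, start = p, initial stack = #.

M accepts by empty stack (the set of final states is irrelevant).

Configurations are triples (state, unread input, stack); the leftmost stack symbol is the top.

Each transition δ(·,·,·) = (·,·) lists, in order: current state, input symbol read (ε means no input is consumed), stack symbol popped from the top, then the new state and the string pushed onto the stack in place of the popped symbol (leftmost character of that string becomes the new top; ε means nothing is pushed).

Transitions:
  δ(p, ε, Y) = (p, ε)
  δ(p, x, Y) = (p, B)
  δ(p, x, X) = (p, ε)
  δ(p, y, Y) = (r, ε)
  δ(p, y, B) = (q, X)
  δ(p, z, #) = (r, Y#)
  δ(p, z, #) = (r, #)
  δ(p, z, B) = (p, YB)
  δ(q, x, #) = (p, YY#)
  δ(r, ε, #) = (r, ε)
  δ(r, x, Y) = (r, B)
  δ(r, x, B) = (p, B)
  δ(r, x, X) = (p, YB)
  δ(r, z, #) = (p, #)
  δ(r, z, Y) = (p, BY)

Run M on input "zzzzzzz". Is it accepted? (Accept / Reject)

One accepting computation: (p, zzzzzzz, #) ⊢ (r, zzzzzz, #) ⊢ (p, zzzzz, #) ⊢ (r, zzzz, #) ⊢ (p, zzz, #) ⊢ (r, zz, #) ⊢ (p, z, #) ⊢ (r, ε, #) ⊢ (r, ε, ε)
All input consumed and the stack is empty.

Accept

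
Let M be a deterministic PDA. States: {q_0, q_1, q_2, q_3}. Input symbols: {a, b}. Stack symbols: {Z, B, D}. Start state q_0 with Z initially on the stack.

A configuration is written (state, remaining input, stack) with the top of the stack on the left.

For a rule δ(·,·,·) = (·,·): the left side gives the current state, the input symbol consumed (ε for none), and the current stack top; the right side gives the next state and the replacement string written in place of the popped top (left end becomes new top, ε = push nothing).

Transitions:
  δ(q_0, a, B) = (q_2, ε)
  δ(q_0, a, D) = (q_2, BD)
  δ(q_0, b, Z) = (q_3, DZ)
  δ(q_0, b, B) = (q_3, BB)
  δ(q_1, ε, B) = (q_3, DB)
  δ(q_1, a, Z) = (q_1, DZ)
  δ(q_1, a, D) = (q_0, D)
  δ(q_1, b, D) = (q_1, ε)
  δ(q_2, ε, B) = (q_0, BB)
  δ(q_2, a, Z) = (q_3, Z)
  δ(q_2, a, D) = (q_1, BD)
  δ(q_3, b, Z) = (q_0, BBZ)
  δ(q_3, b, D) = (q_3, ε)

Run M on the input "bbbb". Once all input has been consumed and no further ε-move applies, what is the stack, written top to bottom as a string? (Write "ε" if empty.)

(q_0, bbbb, Z) ⊢ (q_3, bbb, DZ) ⊢ (q_3, bb, Z) ⊢ (q_0, b, BBZ) ⊢ (q_3, ε, BBBZ)
All input consumed in state q_3 with stack BBBZ.

BBBZ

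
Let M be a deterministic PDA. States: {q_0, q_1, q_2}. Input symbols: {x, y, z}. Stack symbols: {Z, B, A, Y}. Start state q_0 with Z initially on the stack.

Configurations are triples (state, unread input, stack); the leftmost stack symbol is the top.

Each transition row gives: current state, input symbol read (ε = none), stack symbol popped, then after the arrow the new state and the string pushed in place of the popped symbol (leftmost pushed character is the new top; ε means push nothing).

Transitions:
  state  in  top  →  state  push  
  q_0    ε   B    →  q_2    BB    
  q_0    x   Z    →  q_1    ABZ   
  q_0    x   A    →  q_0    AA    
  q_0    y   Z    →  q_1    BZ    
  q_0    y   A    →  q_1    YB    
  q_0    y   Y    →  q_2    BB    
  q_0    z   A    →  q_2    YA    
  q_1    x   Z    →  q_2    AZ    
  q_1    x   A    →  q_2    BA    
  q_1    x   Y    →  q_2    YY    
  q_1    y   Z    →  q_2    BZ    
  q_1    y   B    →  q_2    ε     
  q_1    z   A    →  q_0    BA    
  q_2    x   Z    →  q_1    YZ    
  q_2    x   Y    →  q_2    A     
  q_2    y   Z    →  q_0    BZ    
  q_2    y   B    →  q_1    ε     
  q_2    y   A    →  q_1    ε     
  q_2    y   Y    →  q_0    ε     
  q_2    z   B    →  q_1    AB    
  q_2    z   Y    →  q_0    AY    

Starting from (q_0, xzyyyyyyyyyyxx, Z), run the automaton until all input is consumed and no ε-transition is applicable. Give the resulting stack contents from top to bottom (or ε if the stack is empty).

(q_0, xzyyyyyyyyyyxx, Z) ⊢ (q_1, zyyyyyyyyyyxx, ABZ) ⊢ (q_0, yyyyyyyyyyxx, BABZ) ⊢ (q_2, yyyyyyyyyyxx, BBABZ) ⊢ (q_1, yyyyyyyyyxx, BABZ) ⊢ (q_2, yyyyyyyyxx, ABZ) ⊢ (q_1, yyyyyyyxx, BZ) ⊢ (q_2, yyyyyyxx, Z) ⊢ (q_0, yyyyyxx, BZ) ⊢ (q_2, yyyyyxx, BBZ) ⊢ (q_1, yyyyxx, BZ) ⊢ (q_2, yyyxx, Z) ⊢ (q_0, yyxx, BZ) ⊢ (q_2, yyxx, BBZ) ⊢ (q_1, yxx, BZ) ⊢ (q_2, xx, Z) ⊢ (q_1, x, YZ) ⊢ (q_2, ε, YYZ)
All input consumed in state q_2 with stack YYZ.

YYZ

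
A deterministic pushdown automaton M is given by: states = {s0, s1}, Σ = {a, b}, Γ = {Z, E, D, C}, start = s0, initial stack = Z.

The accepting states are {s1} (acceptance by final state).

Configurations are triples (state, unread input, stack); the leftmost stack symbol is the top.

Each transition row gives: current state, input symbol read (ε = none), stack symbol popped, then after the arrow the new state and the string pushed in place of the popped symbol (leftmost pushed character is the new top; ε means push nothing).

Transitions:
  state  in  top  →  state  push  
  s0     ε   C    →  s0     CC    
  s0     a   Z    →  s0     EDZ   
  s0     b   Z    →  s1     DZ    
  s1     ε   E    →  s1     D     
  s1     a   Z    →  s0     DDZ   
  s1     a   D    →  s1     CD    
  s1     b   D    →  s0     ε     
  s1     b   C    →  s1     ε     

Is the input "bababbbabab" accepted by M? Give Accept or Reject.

Accept

(s0, bababbbabab, Z)
  read b, top Z: go to s1, push DZ → (s1, ababbbabab, DZ)
  read a, top D: go to s1, push CD → (s1, babbbabab, CDZ)
  read b, top C: go to s1, push ε → (s1, abbbabab, DZ)
  read a, top D: go to s1, push CD → (s1, bbbabab, CDZ)
  read b, top C: go to s1, push ε → (s1, bbabab, DZ)
  read b, top D: go to s0, push ε → (s0, babab, Z)
  read b, top Z: go to s1, push DZ → (s1, abab, DZ)
  read a, top D: go to s1, push CD → (s1, bab, CDZ)
  read b, top C: go to s1, push ε → (s1, ab, DZ)
  read a, top D: go to s1, push CD → (s1, b, CDZ)
  read b, top C: go to s1, push ε → (s1, ε, DZ)
All input consumed; state s1 ∈ F.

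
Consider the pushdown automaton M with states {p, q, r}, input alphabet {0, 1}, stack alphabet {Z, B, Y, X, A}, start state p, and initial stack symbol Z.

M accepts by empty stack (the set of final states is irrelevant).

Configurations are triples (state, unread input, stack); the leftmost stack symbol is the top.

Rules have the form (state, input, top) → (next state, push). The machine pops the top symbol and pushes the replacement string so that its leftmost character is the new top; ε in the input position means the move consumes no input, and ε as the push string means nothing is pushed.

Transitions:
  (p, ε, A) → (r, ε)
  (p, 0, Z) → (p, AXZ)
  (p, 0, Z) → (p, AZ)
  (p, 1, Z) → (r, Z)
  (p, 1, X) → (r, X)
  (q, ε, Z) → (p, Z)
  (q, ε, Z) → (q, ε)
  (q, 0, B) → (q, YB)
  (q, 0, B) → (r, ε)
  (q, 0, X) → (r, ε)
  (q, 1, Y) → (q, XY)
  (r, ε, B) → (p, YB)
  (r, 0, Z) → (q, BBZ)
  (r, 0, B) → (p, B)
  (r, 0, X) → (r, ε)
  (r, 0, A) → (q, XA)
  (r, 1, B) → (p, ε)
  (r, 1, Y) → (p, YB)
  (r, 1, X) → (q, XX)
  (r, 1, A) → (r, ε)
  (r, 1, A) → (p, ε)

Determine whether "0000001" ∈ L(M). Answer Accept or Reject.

Reject

No computation consumes all input and empties the stack.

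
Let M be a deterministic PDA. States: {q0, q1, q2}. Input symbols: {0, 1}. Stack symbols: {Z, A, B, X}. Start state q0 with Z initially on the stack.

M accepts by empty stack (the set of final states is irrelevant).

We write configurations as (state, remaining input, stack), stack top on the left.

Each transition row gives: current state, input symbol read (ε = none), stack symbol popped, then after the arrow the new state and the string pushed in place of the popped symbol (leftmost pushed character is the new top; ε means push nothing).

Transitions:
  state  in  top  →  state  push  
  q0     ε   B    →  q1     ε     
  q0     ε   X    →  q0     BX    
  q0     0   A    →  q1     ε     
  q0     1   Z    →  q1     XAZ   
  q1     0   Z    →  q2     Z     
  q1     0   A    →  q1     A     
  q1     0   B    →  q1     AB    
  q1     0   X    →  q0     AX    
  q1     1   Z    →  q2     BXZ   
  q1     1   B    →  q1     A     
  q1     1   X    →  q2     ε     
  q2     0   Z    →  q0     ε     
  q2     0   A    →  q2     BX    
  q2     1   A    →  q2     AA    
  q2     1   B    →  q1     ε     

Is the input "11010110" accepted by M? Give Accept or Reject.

(q0, 11010110, Z)
  read 1, top Z: go to q1, push XAZ → (q1, 1010110, XAZ)
  read 1, top X: go to q2, push ε → (q2, 010110, AZ)
  read 0, top A: go to q2, push BX → (q2, 10110, BXZ)
  read 1, top B: go to q1, push ε → (q1, 0110, XZ)
  read 0, top X: go to q0, push AX → (q0, 110, AXZ)
No transition applies at (q0, 110, AXZ); input not fully consumed.

Reject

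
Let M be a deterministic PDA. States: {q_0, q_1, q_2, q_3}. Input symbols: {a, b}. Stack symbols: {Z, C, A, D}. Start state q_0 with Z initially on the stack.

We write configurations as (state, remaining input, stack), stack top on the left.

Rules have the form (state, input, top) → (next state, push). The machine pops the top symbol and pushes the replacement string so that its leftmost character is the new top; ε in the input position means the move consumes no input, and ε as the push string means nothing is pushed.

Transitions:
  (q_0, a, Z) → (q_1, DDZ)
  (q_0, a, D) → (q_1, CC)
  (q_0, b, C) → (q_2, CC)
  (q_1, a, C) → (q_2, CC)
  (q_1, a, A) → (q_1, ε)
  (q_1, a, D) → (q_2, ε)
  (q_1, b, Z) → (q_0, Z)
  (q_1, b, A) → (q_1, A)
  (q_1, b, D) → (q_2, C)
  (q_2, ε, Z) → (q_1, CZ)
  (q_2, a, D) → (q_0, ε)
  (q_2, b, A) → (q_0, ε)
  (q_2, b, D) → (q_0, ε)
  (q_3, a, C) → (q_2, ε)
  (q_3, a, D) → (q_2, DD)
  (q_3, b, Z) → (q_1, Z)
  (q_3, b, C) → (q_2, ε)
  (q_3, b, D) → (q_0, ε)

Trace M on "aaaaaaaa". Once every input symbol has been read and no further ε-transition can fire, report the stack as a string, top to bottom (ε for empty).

DZ

(q_0, aaaaaaaa, Z)
  read a, top Z: go to q_1, push DDZ → (q_1, aaaaaaa, DDZ)
  read a, top D: go to q_2, push ε → (q_2, aaaaaa, DZ)
  read a, top D: go to q_0, push ε → (q_0, aaaaa, Z)
  read a, top Z: go to q_1, push DDZ → (q_1, aaaa, DDZ)
  read a, top D: go to q_2, push ε → (q_2, aaa, DZ)
  read a, top D: go to q_0, push ε → (q_0, aa, Z)
  read a, top Z: go to q_1, push DDZ → (q_1, a, DDZ)
  read a, top D: go to q_2, push ε → (q_2, ε, DZ)
All input consumed in state q_2 with stack DZ.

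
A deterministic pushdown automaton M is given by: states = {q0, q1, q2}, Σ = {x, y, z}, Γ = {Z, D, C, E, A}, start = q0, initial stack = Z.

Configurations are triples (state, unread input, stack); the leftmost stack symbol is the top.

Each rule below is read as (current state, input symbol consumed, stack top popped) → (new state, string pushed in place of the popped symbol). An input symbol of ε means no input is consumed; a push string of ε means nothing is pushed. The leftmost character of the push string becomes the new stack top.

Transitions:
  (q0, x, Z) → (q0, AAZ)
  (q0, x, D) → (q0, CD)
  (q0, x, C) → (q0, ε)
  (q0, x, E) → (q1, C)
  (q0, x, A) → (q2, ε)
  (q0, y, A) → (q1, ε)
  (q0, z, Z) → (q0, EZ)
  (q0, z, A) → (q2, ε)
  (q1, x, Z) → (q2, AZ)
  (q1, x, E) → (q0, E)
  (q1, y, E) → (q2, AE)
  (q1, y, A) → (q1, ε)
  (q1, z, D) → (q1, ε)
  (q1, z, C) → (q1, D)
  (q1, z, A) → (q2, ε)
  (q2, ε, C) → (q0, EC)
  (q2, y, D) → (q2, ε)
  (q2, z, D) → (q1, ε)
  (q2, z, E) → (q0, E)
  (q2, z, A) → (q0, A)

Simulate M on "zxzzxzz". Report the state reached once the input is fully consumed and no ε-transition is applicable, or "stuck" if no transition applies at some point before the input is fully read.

q2

(q0, zxzzxzz, Z)
  read z, top Z: go to q0, push EZ → (q0, xzzxzz, EZ)
  read x, top E: go to q1, push C → (q1, zzxzz, CZ)
  read z, top C: go to q1, push D → (q1, zxzz, DZ)
  read z, top D: go to q1, push ε → (q1, xzz, Z)
  read x, top Z: go to q2, push AZ → (q2, zz, AZ)
  read z, top A: go to q0, push A → (q0, z, AZ)
  read z, top A: go to q2, push ε → (q2, ε, Z)
All input consumed; M is in state q2.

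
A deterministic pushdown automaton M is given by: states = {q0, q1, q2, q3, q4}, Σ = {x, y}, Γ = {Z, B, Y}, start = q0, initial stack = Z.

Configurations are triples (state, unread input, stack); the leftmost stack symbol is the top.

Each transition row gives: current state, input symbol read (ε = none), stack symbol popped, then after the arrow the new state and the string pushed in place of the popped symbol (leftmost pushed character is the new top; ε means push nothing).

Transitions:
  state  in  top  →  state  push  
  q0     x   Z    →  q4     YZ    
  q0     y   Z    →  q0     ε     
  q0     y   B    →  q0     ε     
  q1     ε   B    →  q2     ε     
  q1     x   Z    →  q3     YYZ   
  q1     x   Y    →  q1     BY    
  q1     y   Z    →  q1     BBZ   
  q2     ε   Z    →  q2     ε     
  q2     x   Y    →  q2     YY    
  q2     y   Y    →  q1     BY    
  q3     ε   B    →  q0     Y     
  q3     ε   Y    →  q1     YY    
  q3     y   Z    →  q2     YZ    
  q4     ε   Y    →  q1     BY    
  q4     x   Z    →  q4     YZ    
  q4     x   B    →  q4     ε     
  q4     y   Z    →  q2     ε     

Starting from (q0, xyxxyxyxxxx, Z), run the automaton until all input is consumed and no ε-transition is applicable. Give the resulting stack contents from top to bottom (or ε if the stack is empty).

YYYYYYYYZ

(q0, xyxxyxyxxxx, Z)
  read x, top Z: go to q4, push YZ → (q4, yxxyxyxxxx, YZ)
  ε-move, top Y: go to q1, push BY → (q1, yxxyxyxxxx, BYZ)
  ε-move, top B: go to q2, push ε → (q2, yxxyxyxxxx, YZ)
  read y, top Y: go to q1, push BY → (q1, xxyxyxxxx, BYZ)
  ε-move, top B: go to q2, push ε → (q2, xxyxyxxxx, YZ)
  read x, top Y: go to q2, push YY → (q2, xyxyxxxx, YYZ)
  read x, top Y: go to q2, push YY → (q2, yxyxxxx, YYYZ)
  read y, top Y: go to q1, push BY → (q1, xyxxxx, BYYYZ)
  ε-move, top B: go to q2, push ε → (q2, xyxxxx, YYYZ)
  read x, top Y: go to q2, push YY → (q2, yxxxx, YYYYZ)
  read y, top Y: go to q1, push BY → (q1, xxxx, BYYYYZ)
  ε-move, top B: go to q2, push ε → (q2, xxxx, YYYYZ)
  read x, top Y: go to q2, push YY → (q2, xxx, YYYYYZ)
  read x, top Y: go to q2, push YY → (q2, xx, YYYYYYZ)
  read x, top Y: go to q2, push YY → (q2, x, YYYYYYYZ)
  read x, top Y: go to q2, push YY → (q2, ε, YYYYYYYYZ)
All input consumed in state q2 with stack YYYYYYYYZ.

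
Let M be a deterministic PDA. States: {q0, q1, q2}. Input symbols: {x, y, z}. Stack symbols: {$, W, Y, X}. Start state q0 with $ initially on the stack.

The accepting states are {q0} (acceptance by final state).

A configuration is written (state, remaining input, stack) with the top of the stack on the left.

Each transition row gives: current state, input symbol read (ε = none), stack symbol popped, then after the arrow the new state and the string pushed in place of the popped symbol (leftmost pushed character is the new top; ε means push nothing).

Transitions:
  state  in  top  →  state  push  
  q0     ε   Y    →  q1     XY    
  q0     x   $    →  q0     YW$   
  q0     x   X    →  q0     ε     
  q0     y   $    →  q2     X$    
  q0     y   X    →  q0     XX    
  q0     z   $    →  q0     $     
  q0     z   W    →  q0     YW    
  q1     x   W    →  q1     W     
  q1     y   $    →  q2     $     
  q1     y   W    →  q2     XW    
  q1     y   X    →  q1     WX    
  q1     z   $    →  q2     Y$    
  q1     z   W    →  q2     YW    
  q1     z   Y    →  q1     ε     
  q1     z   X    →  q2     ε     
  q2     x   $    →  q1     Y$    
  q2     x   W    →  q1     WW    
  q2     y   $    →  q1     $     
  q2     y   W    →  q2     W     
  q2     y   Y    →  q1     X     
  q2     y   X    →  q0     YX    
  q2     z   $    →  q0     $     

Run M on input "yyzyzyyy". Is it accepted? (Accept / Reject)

(q0, yyzyzyyy, $) ⊢ (q2, yzyzyyy, X$) ⊢ (q0, zyzyyy, YX$) ⊢ (q1, zyzyyy, XYX$) ⊢ (q2, yzyyy, YX$) ⊢ (q1, zyyy, XX$) ⊢ (q2, yyy, X$) ⊢ (q0, yy, YX$) ⊢ (q1, yy, XYX$) ⊢ (q1, y, WXYX$) ⊢ (q2, ε, XWXYX$)
All input consumed; state q2 ∉ F and no further ε-move applies.

Reject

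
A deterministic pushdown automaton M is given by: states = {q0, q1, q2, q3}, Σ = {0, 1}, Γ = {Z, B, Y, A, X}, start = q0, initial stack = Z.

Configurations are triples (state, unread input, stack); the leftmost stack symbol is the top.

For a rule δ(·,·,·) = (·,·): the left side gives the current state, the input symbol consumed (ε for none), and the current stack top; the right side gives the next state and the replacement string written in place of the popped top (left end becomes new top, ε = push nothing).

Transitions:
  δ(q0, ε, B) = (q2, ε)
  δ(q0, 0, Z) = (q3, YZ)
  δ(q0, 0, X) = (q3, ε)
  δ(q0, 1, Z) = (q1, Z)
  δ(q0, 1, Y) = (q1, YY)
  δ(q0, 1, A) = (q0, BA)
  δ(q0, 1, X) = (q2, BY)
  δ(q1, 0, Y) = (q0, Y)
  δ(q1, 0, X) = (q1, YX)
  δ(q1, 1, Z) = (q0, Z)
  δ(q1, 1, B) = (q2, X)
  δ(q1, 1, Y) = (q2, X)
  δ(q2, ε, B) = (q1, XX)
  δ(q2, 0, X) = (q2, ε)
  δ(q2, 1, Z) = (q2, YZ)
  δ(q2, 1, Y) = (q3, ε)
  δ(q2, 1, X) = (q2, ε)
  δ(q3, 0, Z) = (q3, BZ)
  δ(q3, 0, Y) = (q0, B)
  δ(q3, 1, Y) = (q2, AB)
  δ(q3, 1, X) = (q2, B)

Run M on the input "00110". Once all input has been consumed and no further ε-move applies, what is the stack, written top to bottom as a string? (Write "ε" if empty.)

BZ

(q0, 00110, Z) ⊢ (q3, 0110, YZ) ⊢ (q0, 110, BZ) ⊢ (q2, 110, Z) ⊢ (q2, 10, YZ) ⊢ (q3, 0, Z) ⊢ (q3, ε, BZ)
All input consumed in state q3 with stack BZ.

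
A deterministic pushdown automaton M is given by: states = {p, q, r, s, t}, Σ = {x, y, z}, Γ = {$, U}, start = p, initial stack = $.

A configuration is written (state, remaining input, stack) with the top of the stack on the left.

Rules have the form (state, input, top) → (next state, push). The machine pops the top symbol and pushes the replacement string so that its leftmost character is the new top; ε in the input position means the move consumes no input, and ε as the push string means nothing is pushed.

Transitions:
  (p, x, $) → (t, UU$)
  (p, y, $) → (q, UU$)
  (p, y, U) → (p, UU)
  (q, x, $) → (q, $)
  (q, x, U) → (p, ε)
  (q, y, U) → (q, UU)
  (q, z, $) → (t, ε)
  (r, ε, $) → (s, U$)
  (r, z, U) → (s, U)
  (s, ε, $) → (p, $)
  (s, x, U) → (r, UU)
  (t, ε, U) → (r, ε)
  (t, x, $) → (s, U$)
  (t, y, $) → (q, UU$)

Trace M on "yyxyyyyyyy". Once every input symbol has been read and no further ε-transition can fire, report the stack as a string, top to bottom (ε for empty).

(p, yyxyyyyyyy, $) ⊢ (q, yxyyyyyyy, UU$) ⊢ (q, xyyyyyyy, UUU$) ⊢ (p, yyyyyyy, UU$) ⊢ (p, yyyyyy, UUU$) ⊢ (p, yyyyy, UUUU$) ⊢ (p, yyyy, UUUUU$) ⊢ (p, yyy, UUUUUU$) ⊢ (p, yy, UUUUUUU$) ⊢ (p, y, UUUUUUUU$) ⊢ (p, ε, UUUUUUUUU$)
All input consumed in state p with stack UUUUUUUUU$.

UUUUUUUUU$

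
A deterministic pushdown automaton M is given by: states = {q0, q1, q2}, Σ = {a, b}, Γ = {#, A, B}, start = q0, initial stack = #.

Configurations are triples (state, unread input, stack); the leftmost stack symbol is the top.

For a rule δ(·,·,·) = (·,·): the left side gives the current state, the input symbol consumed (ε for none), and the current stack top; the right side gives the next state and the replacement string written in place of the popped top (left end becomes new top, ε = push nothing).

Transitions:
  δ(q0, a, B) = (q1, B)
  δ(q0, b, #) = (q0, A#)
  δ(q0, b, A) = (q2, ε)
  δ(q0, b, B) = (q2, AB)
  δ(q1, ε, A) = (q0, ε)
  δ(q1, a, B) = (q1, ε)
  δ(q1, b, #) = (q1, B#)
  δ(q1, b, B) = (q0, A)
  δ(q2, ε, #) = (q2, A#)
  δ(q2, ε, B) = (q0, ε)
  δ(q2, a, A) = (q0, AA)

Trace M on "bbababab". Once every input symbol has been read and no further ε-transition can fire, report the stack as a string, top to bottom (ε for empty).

A#

(q0, bbababab, #)
  read b, top #: go to q0, push A# → (q0, bababab, A#)
  read b, top A: go to q2, push ε → (q2, ababab, #)
  ε-move, top #: go to q2, push A# → (q2, ababab, A#)
  read a, top A: go to q0, push AA → (q0, babab, AA#)
  read b, top A: go to q2, push ε → (q2, abab, A#)
  read a, top A: go to q0, push AA → (q0, bab, AA#)
  read b, top A: go to q2, push ε → (q2, ab, A#)
  read a, top A: go to q0, push AA → (q0, b, AA#)
  read b, top A: go to q2, push ε → (q2, ε, A#)
All input consumed in state q2 with stack A#.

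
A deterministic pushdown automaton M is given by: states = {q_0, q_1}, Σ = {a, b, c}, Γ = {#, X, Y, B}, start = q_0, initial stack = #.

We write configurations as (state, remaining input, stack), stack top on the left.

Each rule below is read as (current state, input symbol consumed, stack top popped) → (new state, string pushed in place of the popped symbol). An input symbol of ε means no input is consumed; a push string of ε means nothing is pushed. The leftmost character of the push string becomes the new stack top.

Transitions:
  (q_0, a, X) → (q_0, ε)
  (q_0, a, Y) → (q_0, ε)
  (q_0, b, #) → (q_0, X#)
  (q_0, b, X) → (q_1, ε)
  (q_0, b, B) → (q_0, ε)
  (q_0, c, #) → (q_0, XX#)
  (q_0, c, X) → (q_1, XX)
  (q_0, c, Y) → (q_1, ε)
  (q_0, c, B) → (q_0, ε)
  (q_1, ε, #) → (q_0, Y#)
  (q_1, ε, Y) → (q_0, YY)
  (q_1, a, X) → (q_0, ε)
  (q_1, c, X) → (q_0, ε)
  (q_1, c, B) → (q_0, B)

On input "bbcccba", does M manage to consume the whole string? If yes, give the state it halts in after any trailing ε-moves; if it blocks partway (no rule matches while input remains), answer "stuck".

stuck

(q_0, bbcccba, #)
  read b, top #: go to q_0, push X# → (q_0, bcccba, X#)
  read b, top X: go to q_1, push ε → (q_1, cccba, #)
  ε-move, top #: go to q_0, push Y# → (q_0, cccba, Y#)
  read c, top Y: go to q_1, push ε → (q_1, ccba, #)
  ε-move, top #: go to q_0, push Y# → (q_0, ccba, Y#)
  read c, top Y: go to q_1, push ε → (q_1, cba, #)
  ε-move, top #: go to q_0, push Y# → (q_0, cba, Y#)
  read c, top Y: go to q_1, push ε → (q_1, ba, #)
  ε-move, top #: go to q_0, push Y# → (q_0, ba, Y#)
No transition for (q_0, b, top Y); M blocks with input ba remaining.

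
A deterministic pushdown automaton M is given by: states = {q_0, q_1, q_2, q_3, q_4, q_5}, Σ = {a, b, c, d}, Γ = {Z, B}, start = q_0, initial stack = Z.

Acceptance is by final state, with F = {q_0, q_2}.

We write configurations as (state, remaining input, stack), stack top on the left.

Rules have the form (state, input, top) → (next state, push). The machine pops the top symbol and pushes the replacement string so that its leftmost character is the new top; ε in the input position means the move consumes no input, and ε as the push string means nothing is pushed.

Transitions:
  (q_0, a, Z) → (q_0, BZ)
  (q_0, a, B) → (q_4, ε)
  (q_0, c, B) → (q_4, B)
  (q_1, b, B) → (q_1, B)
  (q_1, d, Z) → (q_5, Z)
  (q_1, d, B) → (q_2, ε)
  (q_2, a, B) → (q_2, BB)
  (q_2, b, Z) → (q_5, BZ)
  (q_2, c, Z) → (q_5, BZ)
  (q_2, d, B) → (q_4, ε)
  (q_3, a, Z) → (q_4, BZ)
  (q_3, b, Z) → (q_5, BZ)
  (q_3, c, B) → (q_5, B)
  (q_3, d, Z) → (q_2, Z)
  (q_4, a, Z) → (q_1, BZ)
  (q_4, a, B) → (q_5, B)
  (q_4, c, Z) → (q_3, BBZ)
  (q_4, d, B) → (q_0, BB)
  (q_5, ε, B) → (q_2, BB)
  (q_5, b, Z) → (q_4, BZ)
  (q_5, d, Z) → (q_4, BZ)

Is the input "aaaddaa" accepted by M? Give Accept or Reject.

(q_0, aaaddaa, Z)
  read a, top Z: go to q_0, push BZ → (q_0, aaddaa, BZ)
  read a, top B: go to q_4, push ε → (q_4, addaa, Z)
  read a, top Z: go to q_1, push BZ → (q_1, ddaa, BZ)
  read d, top B: go to q_2, push ε → (q_2, daa, Z)
No transition applies at (q_2, daa, Z); input not fully consumed.

Reject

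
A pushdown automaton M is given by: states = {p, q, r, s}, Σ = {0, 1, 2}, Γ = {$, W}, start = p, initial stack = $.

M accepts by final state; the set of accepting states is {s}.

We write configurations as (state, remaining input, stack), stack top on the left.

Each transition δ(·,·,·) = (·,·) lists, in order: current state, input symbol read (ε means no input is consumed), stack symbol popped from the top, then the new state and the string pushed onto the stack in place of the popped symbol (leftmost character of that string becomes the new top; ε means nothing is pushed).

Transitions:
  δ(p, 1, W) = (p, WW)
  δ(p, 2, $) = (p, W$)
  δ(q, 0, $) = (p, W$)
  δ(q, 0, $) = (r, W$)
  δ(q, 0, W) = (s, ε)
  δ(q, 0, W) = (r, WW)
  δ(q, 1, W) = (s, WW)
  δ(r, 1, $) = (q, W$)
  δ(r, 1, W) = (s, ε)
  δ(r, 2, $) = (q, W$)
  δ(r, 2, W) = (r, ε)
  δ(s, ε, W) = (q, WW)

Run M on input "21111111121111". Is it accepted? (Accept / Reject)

Reject

No computation consumes all input and reaches a final state.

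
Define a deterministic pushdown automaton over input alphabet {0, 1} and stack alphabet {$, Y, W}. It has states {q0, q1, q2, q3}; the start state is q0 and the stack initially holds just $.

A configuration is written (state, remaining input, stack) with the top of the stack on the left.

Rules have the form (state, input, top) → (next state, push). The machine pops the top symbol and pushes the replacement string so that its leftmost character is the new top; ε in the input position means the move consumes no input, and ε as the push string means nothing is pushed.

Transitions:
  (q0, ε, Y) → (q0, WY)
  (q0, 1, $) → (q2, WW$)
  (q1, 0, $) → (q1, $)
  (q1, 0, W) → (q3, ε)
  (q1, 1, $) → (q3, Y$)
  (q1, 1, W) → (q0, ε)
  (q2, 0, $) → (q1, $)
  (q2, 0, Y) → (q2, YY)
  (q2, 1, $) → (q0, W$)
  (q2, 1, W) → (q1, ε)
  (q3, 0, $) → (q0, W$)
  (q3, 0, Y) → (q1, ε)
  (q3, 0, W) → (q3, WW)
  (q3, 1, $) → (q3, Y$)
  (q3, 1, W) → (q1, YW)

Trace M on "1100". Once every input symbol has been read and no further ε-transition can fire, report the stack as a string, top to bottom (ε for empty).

W$

(q0, 1100, $)
  read 1, top $: go to q2, push WW$ → (q2, 100, WW$)
  read 1, top W: go to q1, push ε → (q1, 00, W$)
  read 0, top W: go to q3, push ε → (q3, 0, $)
  read 0, top $: go to q0, push W$ → (q0, ε, W$)
All input consumed in state q0 with stack W$.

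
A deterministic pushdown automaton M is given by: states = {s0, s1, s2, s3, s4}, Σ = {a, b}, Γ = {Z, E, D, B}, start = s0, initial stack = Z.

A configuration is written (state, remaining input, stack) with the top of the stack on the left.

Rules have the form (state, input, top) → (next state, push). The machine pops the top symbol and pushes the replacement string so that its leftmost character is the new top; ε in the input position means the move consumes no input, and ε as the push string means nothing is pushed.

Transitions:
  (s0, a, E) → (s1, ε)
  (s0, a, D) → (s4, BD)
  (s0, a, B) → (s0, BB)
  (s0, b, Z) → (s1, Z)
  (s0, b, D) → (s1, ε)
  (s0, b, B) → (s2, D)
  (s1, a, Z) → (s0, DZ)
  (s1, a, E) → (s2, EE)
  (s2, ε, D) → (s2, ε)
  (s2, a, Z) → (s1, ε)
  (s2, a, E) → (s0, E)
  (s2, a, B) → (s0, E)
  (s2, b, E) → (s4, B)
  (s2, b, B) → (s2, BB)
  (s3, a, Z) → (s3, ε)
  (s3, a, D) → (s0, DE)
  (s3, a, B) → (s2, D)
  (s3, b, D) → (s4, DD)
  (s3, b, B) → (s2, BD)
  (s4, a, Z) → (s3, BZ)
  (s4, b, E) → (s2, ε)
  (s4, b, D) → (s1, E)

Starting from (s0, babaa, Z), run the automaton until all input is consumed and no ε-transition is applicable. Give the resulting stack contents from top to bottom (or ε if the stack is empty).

BDZ

(s0, babaa, Z)
  read b, top Z: go to s1, push Z → (s1, abaa, Z)
  read a, top Z: go to s0, push DZ → (s0, baa, DZ)
  read b, top D: go to s1, push ε → (s1, aa, Z)
  read a, top Z: go to s0, push DZ → (s0, a, DZ)
  read a, top D: go to s4, push BD → (s4, ε, BDZ)
All input consumed in state s4 with stack BDZ.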